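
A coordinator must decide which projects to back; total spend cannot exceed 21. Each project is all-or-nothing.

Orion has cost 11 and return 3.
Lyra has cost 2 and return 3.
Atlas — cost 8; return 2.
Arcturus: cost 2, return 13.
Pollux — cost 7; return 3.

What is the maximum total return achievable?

21

Allowing fractional choices, the relaxed optimum would be about 21.7, but projects are indivisible.
Lyra + Arcturus + Pollux: cost 2 + 2 + 7 = 11 ≤ 21, return 3 + 13 + 3 = 19.
Orion + Lyra + Arcturus: cost 11 + 2 + 2 = 15 ≤ 21, return 3 + 3 + 13 = 19.
Lyra + Atlas + Arcturus + Pollux: cost 2 + 8 + 2 + 7 = 19 ≤ 21, return 3 + 2 + 13 + 3 = 21.
Best is Lyra, Atlas, Arcturus, and Pollux with total return 21.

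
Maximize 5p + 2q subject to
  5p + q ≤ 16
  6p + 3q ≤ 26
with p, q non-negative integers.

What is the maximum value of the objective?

(p,q)=(2,4): 5·2+1·4=14≤16, 6·2+3·4=24≤26, objective 18.
(p,q)=(2,3): 5·2+1·3=13≤16, 6·2+3·3=21≤26, objective 16.
(p,q)=(1,5): 5·1+1·5=10≤16, 6·1+3·5=21≤26, objective 15.
The best lattice point is (2,4), giving 18.

18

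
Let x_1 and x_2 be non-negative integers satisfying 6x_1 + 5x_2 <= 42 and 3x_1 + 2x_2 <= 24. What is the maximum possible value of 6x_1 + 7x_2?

(x_1,x_2)=(0,8): 6·0+5·8=40≤42, 3·0+2·8=16≤24, objective 56.
(x_1,x_2)=(1,7): 6·1+5·7=41≤42, 3·1+2·7=17≤24, objective 55.
(x_1,x_2)=(0,7): 6·0+5·7=35≤42, 3·0+2·7=14≤24, objective 49.
The best lattice point is (0,8), giving 56.

56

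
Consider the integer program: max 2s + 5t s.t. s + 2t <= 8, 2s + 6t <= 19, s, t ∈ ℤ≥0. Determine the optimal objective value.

Relaxing integrality, the LP optimum is 17.50 at (s,t) = (5, 1.5), which is not an integer point.
(s,t)=(6,1): 1·6+2·1=8≤8, 2·6+6·1=18≤19, objective 17.
(s,t)=(5,1): 1·5+2·1=7≤8, 2·5+6·1=16≤19, objective 15.
The best lattice point is (6,1), giving 17.

17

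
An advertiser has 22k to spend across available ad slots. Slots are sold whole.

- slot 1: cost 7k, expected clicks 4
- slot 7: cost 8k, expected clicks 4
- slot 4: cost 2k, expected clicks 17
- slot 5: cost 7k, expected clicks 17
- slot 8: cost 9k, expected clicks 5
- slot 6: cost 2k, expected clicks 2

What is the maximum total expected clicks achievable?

41

This is a 0-1 knapsack instance.
Allowing fractional choices, the relaxed optimum would be about 42.2, but ad slots are indivisible.
slot 4 + slot 5 + slot 8 + slot 6: cost 2 + 7 + 9 + 2 = 20 ≤ 22, expected clicks 17 + 17 + 5 + 2 = 41.
slot 7 + slot 4 + slot 5 + slot 6: cost 8 + 2 + 7 + 2 = 19 ≤ 22, expected clicks 4 + 17 + 17 + 2 = 40.
slot 1 + slot 4 + slot 5 + slot 6: cost 7 + 2 + 7 + 2 = 18 ≤ 22, expected clicks 4 + 17 + 17 + 2 = 40.
Best is slot 4, slot 5, slot 8, and slot 6 with total expected clicks 41.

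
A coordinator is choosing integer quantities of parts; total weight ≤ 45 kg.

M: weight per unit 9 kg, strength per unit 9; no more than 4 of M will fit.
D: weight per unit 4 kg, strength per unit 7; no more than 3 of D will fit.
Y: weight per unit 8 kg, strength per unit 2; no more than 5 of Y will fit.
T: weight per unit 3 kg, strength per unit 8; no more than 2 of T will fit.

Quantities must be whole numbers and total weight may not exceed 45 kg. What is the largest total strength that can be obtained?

64

This is a bounded integer knapsack.
3×M, 3×D, and 2×T: weight 45 ≤ 45, strength 3·9 + 3·7 + 2·8 = 64.
2×M, 3×D, 1×Y, and 2×T: weight 44 ≤ 45, strength 2·9 + 3·7 + 1·2 + 2·8 = 57.
Best is 64.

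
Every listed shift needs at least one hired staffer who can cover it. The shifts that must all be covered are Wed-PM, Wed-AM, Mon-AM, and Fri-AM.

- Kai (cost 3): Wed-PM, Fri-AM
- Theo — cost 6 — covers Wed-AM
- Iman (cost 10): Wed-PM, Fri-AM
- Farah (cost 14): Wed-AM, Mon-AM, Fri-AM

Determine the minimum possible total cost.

17

The greedy cost-per-new-shift heuristic would pick Kai, Theo, and Farah for 23, but a cheaper cover exists.
Choose Kai and Farah: together they cover Wed-PM, Wed-AM, Mon-AM, Fri-AM — every shift.
Total cost: 3 + 14 = 17.
No cover costs less than 17.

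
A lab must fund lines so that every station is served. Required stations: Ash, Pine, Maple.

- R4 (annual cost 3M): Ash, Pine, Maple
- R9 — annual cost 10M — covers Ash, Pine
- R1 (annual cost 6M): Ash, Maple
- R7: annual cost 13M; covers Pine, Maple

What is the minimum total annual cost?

3

R4 alone covers Ash, Pine, Maple — every station.
Total annual cost: 3.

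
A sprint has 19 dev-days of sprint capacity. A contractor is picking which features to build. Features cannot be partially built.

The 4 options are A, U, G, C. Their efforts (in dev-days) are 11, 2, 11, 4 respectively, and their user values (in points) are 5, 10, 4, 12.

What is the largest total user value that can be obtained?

This is an integer program with binary decision variables.
Allowing fractional choices, the relaxed optimum would be about 27.7, but features are indivisible.
U + G + C: effort 2 + 11 + 4 = 17 ≤ 19, user value 10 + 4 + 12 = 26.
A + U + C: effort 11 + 2 + 4 = 17 ≤ 19, user value 5 + 10 + 12 = 27.
Best is A, U, and C with total user value 27.

27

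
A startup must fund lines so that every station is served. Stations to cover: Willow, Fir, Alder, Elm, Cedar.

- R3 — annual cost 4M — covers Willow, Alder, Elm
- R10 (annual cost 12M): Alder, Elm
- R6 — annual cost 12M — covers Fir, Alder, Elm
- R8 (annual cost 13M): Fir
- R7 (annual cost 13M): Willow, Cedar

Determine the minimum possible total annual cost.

This is a weighted set-cover instance.
The greedy cost-per-new-station heuristic would pick R3, R6, and R7 for 29, but a cheaper cover exists.
Choose R6 and R7: together they cover Willow, Fir, Alder, Elm, Cedar — every station.
Total annual cost: 12 + 13 = 25.
No cover costs less than 25.

25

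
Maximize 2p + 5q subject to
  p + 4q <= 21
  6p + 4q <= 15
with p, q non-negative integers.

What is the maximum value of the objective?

15

The continuous relaxation peaks at (0, 3.75) with value 18.75; rounding to a feasible lattice point costs some objective.
(p,q)=(0,3): 1·0+4·3=12≤21, 6·0+4·3=12≤15, objective 15.
(p,q)=(1,2): 1·1+4·2=9≤21, 6·1+4·2=14≤15, objective 12.
(p,q)=(0,2): 1·0+4·2=8≤21, 6·0+4·2=8≤15, objective 10.
No feasible integer point exceeds 15.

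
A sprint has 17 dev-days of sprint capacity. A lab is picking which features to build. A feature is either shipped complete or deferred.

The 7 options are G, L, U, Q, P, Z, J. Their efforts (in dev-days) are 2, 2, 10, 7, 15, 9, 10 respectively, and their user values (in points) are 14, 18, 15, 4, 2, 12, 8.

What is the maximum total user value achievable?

Treat it as a binary knapsack problem.
G + L + U: effort 2 + 2 + 10 = 14 ≤ 17, user value 14 + 18 + 15 = 47.
G + L + Z: effort 2 + 2 + 9 = 13 ≤ 17, user value 14 + 18 + 12 = 44.
Best is G, L, and U with total user value 47.

47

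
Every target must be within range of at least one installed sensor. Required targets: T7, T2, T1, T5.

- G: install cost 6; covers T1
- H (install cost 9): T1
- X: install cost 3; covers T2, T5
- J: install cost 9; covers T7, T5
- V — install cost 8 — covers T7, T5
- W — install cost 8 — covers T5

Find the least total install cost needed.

Choose G, X, and V: together they cover T7, T2, T1, T5 — every target.
Total install cost: 6 + 3 + 8 = 17.
No cover costs less than 17.

17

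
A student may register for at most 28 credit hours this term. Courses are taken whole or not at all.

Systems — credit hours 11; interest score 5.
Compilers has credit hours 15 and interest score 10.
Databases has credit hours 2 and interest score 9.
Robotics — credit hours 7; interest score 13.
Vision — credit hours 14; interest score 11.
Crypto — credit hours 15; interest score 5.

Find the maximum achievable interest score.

Allowing fractional choices, the relaxed optimum would be about 36.3, but courses are indivisible.
Databases + Robotics + Vision: credit hours 2 + 7 + 14 = 23 ≤ 28, interest score 9 + 13 + 11 = 33.
Compilers + Databases + Robotics: credit hours 15 + 2 + 7 = 24 ≤ 28, interest score 10 + 9 + 13 = 32.
Systems + Databases + Robotics: credit hours 11 + 2 + 7 = 20 ≤ 28, interest score 5 + 9 + 13 = 27.
Best is Databases, Robotics, and Vision with total interest score 33.

33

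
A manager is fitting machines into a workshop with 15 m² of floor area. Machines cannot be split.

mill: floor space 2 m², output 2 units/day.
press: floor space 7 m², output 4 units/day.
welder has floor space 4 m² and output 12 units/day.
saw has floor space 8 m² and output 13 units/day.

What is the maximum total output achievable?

Take mill, welder, and saw: floor space 2 + 4 + 8 = 14 ≤ 15, output 2 + 12 + 13 = 27.
No other feasible combination does better.

27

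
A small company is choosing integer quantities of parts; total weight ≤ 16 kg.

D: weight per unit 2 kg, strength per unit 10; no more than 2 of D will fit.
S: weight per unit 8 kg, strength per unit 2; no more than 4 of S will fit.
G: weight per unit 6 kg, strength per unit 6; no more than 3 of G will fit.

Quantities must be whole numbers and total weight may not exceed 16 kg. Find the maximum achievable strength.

D has the best ratio (10/2); taking only D gives at most 2×10 = 20 (stopped by the supply cap of 2).
Mixing does better — 2×D and 2×G: weight 16 ≤ 16, strength 2·10 + 2·6 = 32.

32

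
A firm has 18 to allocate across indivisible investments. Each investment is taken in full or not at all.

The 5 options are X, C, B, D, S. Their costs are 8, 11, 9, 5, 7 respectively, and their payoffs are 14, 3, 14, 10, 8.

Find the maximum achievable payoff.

28

Allowing fractional choices, the relaxed optimum would be about 31.8, but investments are indivisible.
X + D: cost 8 + 5 = 13 ≤ 18, payoff 14 + 10 = 24.
B + D: cost 9 + 5 = 14 ≤ 18, payoff 14 + 10 = 24.
X + B: cost 8 + 9 = 17 ≤ 18, payoff 14 + 14 = 28.
Best is X and B with total payoff 28.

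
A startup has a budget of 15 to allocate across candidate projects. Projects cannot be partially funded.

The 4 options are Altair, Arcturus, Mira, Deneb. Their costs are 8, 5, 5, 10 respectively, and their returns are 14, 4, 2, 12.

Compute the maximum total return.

This is a 0-1 knapsack instance.
Allowing fractional choices, the relaxed optimum would be about 22.4, but projects are indivisible.
Altair + Arcturus: cost 8 + 5 = 13 ≤ 15, return 14 + 4 = 18.
Altair + Mira: cost 8 + 5 = 13 ≤ 15, return 14 + 2 = 16.
Arcturus + Deneb: cost 5 + 10 = 15 ≤ 15, return 4 + 12 = 16.
Best is Altair and Arcturus with total return 18.

18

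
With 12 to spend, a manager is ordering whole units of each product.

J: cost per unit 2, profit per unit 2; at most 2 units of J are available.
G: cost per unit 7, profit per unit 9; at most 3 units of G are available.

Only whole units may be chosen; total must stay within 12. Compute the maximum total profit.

Take 2×J and 1×G: cost 11 ≤ 12, profit 2·2 + 1·9 = 13.
No other integer combination yields more.

13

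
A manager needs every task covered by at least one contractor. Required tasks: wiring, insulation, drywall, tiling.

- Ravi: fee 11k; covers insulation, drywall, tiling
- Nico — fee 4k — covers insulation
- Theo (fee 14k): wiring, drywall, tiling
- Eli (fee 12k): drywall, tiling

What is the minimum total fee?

This is a weighted set-cover instance.
The greedy cost-per-new-task heuristic would pick Ravi and Theo for 25, but a cheaper cover exists.
Choose Nico and Theo: together they cover wiring, insulation, drywall, tiling — every task.
Total fee: 4 + 14 = 18.
No cover costs less than 18.

18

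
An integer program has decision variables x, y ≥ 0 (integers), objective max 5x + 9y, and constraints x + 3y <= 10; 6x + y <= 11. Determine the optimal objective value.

32

(x,y)=(1,3): 1·1+3·3=10≤10, 6·1+1·3=9≤11, objective 32.
(x,y)=(0,3): 1·0+3·3=9≤10, 6·0+1·3=3≤11, objective 27.
No feasible integer point exceeds 32.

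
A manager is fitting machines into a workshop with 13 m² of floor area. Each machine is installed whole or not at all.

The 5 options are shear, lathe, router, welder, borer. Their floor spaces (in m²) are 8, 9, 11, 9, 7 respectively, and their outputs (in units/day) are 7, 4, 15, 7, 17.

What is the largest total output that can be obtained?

17

shear: floor space 8 ≤ 13, output 7.
borer: floor space 7 ≤ 13, output 17.
router: floor space 11 ≤ 13, output 15.
Best is borer with total output 17.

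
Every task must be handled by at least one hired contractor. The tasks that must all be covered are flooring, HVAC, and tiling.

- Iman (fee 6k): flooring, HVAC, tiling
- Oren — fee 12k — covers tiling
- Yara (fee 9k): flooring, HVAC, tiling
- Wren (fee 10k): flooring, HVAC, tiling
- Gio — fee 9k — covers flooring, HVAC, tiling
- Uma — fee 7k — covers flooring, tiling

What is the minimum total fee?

This is an integer covering problem.
Iman alone covers flooring, HVAC, tiling — every task.
Total fee: 6.
No cover costs less than 6.

6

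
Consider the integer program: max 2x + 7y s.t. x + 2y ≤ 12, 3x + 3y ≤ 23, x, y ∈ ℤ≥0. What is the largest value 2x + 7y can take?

(x,y)=(0,6): 1·0+2·6=12≤12, 3·0+3·6=18≤23, objective 42.
(x,y)=(1,5): 1·1+2·5=11≤12, 3·1+3·5=18≤23, objective 37.
(x,y)=(0,5): 1·0+2·5=10≤12, 3·0+3·5=15≤23, objective 35.
Maximum is 42 at (x,y)=(0,6).

42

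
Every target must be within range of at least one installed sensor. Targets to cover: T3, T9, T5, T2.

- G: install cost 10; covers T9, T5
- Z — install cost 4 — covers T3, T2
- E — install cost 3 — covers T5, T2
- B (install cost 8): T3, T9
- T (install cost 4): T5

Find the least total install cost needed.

11

The greedy cost-per-new-target heuristic would pick E, Z, and B for 15, but a cheaper cover exists.
Choose E and B: together they cover T3, T9, T5, T2 — every target.
Total install cost: 3 + 8 = 11.
No cover costs less than 11.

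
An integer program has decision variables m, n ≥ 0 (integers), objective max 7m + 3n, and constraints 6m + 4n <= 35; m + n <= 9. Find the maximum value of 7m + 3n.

(m,n)=(5,1) is feasible, giving 38.
(m,n)=(5,0) is feasible, giving 35.
Maximum is 38 at (m,n)=(5,1).

38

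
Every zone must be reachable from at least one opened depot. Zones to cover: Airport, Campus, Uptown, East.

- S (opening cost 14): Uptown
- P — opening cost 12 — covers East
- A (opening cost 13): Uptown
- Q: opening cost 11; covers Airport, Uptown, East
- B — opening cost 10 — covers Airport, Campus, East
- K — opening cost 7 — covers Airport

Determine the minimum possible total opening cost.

21

Choose Q and B: together they cover Airport, Campus, Uptown, East — every zone.
Total opening cost: 11 + 10 = 21.
No cover costs less than 21.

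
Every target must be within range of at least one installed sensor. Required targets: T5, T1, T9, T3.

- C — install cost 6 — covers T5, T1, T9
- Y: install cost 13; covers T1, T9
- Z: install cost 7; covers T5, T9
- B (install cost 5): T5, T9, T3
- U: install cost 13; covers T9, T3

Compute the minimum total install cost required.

11

Choose C and B: together they cover T5, T1, T9, T3 — every target.
Total install cost: 6 + 5 = 11.
No cover costs less than 11.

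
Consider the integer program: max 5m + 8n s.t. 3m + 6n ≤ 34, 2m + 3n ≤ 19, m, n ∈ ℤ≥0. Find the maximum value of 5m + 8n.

(m,n)=(5,3) is feasible, giving 49.
(m,n)=(3,4) is feasible, giving 47.
(m,n)=(6,2) is feasible, giving 46.
No feasible integer point exceeds 49.

49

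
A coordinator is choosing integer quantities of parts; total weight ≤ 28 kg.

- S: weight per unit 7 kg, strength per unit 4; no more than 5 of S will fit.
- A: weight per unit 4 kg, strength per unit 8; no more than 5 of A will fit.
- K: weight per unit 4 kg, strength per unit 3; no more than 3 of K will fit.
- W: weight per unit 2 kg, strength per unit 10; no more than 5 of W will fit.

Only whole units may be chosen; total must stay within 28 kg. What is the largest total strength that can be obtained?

Take 4×A and 5×W: weight 26 ≤ 28, strength 4·8 + 5·10 = 82.
W has the best ratio (10/2) and is taken to its limit of 5; remaining capacity is filled optimally with the others.

82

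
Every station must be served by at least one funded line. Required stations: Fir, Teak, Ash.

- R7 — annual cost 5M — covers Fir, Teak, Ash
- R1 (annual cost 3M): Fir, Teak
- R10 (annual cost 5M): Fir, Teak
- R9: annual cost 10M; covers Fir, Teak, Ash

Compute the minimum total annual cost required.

5

This is a weighted set-cover instance.
The greedy cost-per-new-station heuristic would pick R1 and R7 for 8, but a cheaper cover exists.
R7 alone covers Fir, Teak, Ash — every station.
Total annual cost: 5.
No cover costs less than 5.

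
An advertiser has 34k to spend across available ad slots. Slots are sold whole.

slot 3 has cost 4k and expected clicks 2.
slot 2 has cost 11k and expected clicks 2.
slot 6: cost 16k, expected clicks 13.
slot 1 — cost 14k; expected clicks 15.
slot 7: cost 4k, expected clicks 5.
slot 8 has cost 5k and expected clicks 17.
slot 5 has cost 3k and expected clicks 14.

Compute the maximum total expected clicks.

Allowing fractional choices, the relaxed optimum would be about 57.5, but ad slots are indivisible.
slot 1 + slot 7 + slot 8 + slot 5: cost 14 + 4 + 5 + 3 = 26 ≤ 34, expected clicks 15 + 5 + 17 + 14 = 51.
slot 3 + slot 1 + slot 7 + slot 8 + slot 5: cost 4 + 14 + 4 + 5 + 3 = 30 ≤ 34, expected clicks 2 + 15 + 5 + 17 + 14 = 53.
slot 3 + slot 6 + slot 7 + slot 8 + slot 5: cost 4 + 16 + 4 + 5 + 3 = 32 ≤ 34, expected clicks 2 + 13 + 5 + 17 + 14 = 51.
Best is slot 3, slot 1, slot 7, slot 8, and slot 5 with total expected clicks 53.

53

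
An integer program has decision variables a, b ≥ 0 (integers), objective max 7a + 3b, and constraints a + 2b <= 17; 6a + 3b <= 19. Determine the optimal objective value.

Relaxing integrality, the LP optimum is 22.17 at (a,b) = (3.17, 0), which is not an integer point.
(a,b)=(3,0): 1·3+2·0=3≤17, 6·3+3·0=18≤19, objective 21.
(a,b)=(2,1): 1·2+2·1=4≤17, 6·2+3·1=15≤19, objective 17.
No feasible integer point exceeds 21.

21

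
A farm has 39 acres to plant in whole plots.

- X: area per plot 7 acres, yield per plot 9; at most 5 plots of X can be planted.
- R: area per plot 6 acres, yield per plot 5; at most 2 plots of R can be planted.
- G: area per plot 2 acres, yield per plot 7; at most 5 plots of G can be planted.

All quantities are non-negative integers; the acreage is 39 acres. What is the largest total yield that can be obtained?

This is a bounded integer knapsack.
3×X, 1×R, and 5×G: area 37 ≤ 39, yield 3·9 + 1·5 + 5·7 = 67.
4×X and 5×G: area 38 ≤ 39, yield 4·9 + 5·7 = 71.
Best is 71.

71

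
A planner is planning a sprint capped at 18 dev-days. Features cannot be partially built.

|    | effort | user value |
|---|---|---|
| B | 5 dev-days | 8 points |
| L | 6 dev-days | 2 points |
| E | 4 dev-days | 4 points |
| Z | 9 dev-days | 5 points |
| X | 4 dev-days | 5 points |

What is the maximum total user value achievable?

18

Allowing fractional choices, the relaxed optimum would be about 19.8, but features are indivisible.
B + Z + X: effort 5 + 9 + 4 = 18 ≤ 18, user value 8 + 5 + 5 = 18.
B + E + Z: effort 5 + 4 + 9 = 18 ≤ 18, user value 8 + 4 + 5 = 17.
B + E + X: effort 5 + 4 + 4 = 13 ≤ 18, user value 8 + 4 + 5 = 17.
Best is B, Z, and X with total user value 18.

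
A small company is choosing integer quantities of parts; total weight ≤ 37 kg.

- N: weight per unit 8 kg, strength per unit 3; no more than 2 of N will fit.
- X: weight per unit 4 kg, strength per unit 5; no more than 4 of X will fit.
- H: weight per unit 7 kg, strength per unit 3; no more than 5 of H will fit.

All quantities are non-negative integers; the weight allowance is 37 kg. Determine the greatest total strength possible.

X has the best ratio (5/4); taking only X gives at most 4×5 = 20 (stopped by the supply cap of 4).
Mixing does better — 4×X and 3×H: weight 37 ≤ 37, strength 4·5 + 3·3 = 29.

29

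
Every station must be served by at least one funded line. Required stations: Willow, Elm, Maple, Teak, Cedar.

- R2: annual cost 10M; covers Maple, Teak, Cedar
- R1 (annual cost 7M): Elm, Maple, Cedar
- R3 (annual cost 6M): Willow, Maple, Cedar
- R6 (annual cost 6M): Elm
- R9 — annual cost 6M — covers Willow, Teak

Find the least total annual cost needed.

13

This is a weighted set-cover instance.
The greedy cost-per-new-station heuristic would pick R3, R6, and R9 for 18, but a cheaper cover exists.
Choose R1 and R9: together they cover Willow, Elm, Maple, Teak, Cedar — every station.
Total annual cost: 7 + 6 = 13.
No cover costs less than 13.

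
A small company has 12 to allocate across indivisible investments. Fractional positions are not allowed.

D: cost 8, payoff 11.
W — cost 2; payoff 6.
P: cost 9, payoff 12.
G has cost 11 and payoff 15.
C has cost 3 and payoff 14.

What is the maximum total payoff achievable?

Allowing fractional choices, the relaxed optimum would be about 29.6, but investments are indivisible.
P + C: cost 9 + 3 = 12 ≤ 12, payoff 12 + 14 = 26.
D + C: cost 8 + 3 = 11 ≤ 12, payoff 11 + 14 = 25.
Best is P and C with total payoff 26.

26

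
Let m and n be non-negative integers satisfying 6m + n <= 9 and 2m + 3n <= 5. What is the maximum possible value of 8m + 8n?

(m,n)=(1,1): 6·1+1·1=7≤9, 2·1+3·1=5≤5, objective 16.
(m,n)=(0,1): 6·0+1·1=1≤9, 2·0+3·1=3≤5, objective 8.
The best lattice point is (1,1), giving 16.

16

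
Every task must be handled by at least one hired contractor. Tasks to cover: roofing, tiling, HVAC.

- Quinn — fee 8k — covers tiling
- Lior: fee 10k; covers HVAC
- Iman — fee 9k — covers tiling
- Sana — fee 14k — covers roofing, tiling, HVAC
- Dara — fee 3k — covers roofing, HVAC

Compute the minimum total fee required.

11

This is a weighted set-cover instance.
Choose Quinn and Dara: together they cover roofing, tiling, HVAC — every task.
Total fee: 8 + 3 = 11.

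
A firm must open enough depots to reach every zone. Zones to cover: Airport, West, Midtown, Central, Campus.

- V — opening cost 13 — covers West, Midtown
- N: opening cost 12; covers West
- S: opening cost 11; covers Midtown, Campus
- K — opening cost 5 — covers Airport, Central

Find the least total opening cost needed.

Choose N, S, and K: together they cover Airport, West, Midtown, Central, Campus — every zone.
Total opening cost: 12 + 11 + 5 = 28.
No cover costs less than 28.

28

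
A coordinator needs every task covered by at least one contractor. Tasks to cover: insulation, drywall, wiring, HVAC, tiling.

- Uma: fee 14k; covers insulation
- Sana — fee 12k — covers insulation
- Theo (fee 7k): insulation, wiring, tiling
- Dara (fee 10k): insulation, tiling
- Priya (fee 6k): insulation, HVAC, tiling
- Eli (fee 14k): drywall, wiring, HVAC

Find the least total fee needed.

20

This is an integer covering problem.
The greedy cost-per-new-task heuristic would pick Priya, Theo, and Eli for 27, but a cheaper cover exists.
Choose Priya and Eli: together they cover insulation, drywall, wiring, HVAC, tiling — every task.
Total fee: 6 + 14 = 20.
No cover costs less than 20.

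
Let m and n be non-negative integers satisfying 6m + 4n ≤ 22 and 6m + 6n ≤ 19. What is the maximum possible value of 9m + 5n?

(m,n)=(3,0): 6·3+4·0=18≤22, 6·3+6·0=18≤19, objective 27.
(m,n)=(2,1): 6·2+4·1=16≤22, 6·2+6·1=18≤19, objective 23.
(m,n)=(2,0): 6·2+4·0=12≤22, 6·2+6·0=12≤19, objective 18.
The best lattice point is (3,0), giving 27.

27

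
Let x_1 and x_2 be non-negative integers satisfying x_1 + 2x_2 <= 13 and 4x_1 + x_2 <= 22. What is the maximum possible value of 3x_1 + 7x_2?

45

The continuous relaxation peaks at (0, 6.5) with value 45.50; rounding to a feasible lattice point costs some objective.
(x_1,x_2)=(1,6): 1·1+2·6=13≤13, 4·1+1·6=10≤22, objective 45.
(x_1,x_2)=(0,6): 1·0+2·6=12≤13, 4·0+1·6=6≤22, objective 42.
Maximum is 45 at (x_1,x_2)=(1,6).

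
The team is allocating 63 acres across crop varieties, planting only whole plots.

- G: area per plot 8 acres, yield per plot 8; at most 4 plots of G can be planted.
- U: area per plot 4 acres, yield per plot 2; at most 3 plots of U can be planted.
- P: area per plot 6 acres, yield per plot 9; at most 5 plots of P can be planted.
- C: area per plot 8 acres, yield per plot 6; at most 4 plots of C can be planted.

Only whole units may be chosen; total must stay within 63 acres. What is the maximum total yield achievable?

P has the best ratio (9/6); taking only P gives at most 5×9 = 45 (stopped by the supply cap of 5).
Mixing does better — 4×G and 5×P: area 62 ≤ 63, yield 4·8 + 5·9 = 77.

77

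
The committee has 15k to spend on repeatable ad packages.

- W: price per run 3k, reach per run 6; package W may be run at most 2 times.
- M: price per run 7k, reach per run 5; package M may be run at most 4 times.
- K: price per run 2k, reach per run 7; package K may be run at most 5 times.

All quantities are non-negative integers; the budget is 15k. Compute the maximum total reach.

41

This is a bounded integer knapsack.
K has the best ratio (7/2); taking only K gives at most 5×7 = 35 (stopped by the supply cap of 5).
Mixing does better — 1×W and 5×K: price 13 ≤ 15, reach 1·6 + 5·7 = 41.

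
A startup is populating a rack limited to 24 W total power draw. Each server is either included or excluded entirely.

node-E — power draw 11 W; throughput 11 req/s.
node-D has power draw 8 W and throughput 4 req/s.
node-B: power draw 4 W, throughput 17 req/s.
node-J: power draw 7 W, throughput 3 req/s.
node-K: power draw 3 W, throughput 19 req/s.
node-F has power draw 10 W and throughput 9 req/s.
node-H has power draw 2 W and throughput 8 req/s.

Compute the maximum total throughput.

55

Allowing fractional choices, the relaxed optimum would be about 58.6, but servers are indivisible.
node-E + node-B + node-K + node-H: power draw 11 + 4 + 3 + 2 = 20 ≤ 24, throughput 11 + 17 + 19 + 8 = 55.
node-B + node-K + node-F + node-H: power draw 4 + 3 + 10 + 2 = 19 ≤ 24, throughput 17 + 19 + 9 + 8 = 53.
node-D + node-B + node-J + node-K + node-H: power draw 8 + 4 + 7 + 3 + 2 = 24 ≤ 24, throughput 4 + 17 + 3 + 19 + 8 = 51.
Best is node-E, node-B, node-K, and node-H with total throughput 55.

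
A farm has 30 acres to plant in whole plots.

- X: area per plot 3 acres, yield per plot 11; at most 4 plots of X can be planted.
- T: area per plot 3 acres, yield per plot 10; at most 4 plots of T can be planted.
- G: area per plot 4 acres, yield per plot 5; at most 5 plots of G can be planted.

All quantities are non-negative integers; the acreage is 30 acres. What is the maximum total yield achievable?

This is a bounded integer knapsack.
4×X, 4×T, and 1×G: area 28 ≤ 30, yield 4·11 + 4·10 + 1·5 = 89.
4×X, 3×T, and 2×G: area 29 ≤ 30, yield 4·11 + 3·10 + 2·5 = 84.
Best is 89.

89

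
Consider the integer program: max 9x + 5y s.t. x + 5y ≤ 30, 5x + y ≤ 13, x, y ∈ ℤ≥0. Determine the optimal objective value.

(x,y)=(1,5) is feasible, giving 34.
(x,y)=(0,6) is feasible, giving 30.
(x,y)=(1,4) is feasible, giving 29.
The best lattice point is (1,5), giving 34.

34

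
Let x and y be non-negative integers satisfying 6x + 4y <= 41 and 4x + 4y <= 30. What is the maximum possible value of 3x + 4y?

28

Relaxing integrality, the LP optimum is 30.00 at (x,y) = (0, 7.5), which is not an integer point.
(x,y)=(0,7) is feasible, giving 28.
(x,y)=(1,6) is feasible, giving 27.
(x,y)=(0,6) is feasible, giving 24.
Maximum is 28 at (x,y)=(0,7).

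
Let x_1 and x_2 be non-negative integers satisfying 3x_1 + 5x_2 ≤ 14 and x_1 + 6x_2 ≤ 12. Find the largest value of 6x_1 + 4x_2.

24

The continuous relaxation peaks at (4.67, 0) with value 28.00; rounding to a feasible lattice point costs some objective.
(x_1,x_2)=(4,0): 3·4+5·0=12≤14, 1·4+6·0=4≤12, objective 24.
(x_1,x_2)=(3,1): 3·3+5·1=14≤14, 1·3+6·1=9≤12, objective 22.
(x_1,x_2)=(3,0): 3·3+5·0=9≤14, 1·3+6·0=3≤12, objective 18.
No feasible integer point exceeds 24.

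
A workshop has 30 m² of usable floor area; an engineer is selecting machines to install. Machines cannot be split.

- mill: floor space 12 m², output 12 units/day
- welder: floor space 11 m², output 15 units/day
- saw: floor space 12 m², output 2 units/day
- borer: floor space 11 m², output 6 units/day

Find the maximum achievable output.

27

This is a 0-1 knapsack instance.
Allowing fractional choices, the relaxed optimum would be about 30.8, but machines are indivisible.
mill + welder: floor space 12 + 11 = 23 ≤ 30, output 12 + 15 = 27.
welder + borer: floor space 11 + 11 = 22 ≤ 30, output 15 + 6 = 21.
mill + borer: floor space 12 + 11 = 23 ≤ 30, output 12 + 6 = 18.
Best is mill and welder with total output 27.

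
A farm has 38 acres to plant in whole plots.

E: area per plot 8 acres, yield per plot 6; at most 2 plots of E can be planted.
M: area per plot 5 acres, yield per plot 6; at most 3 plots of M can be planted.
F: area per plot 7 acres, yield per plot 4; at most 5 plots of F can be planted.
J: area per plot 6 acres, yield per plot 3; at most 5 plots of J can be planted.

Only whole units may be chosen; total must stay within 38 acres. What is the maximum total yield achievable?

34

M has the best ratio (6/5); taking only M gives at most 3×6 = 18 (stopped by the supply cap of 3).
Mixing does better — 2×E, 3×M, and 1×F: area 38 ≤ 38, yield 2·6 + 3·6 + 1·4 = 34.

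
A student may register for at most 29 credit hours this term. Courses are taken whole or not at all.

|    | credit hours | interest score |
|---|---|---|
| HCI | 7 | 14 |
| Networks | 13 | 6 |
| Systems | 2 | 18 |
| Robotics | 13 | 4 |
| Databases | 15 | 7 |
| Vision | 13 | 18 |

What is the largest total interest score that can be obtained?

50

Treat it as a binary knapsack problem.
Take HCI, Systems, and Vision: credit hours 7 + 2 + 13 = 22 ≤ 29, interest score 14 + 18 + 18 = 50.
No other feasible combination does better.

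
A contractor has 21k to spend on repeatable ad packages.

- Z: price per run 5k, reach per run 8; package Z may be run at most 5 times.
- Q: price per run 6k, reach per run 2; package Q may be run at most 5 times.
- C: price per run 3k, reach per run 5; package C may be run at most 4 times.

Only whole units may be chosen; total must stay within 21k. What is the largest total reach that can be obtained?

34

This is a bounded integer knapsack.
Take 3×Z and 2×C: price 21 ≤ 21, reach 3·8 + 2·5 = 34.
No other integer combination yields more.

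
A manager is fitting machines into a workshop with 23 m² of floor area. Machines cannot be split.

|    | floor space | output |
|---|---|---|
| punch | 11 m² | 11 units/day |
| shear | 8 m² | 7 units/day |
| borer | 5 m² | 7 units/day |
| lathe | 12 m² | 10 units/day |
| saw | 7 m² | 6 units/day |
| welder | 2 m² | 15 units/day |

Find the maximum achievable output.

35

punch + borer + welder: floor space 11 + 5 + 2 = 18 ≤ 23, output 11 + 7 + 15 = 33.
punch + shear + welder: floor space 11 + 8 + 2 = 21 ≤ 23, output 11 + 7 + 15 = 33.
shear + borer + saw + welder: floor space 8 + 5 + 7 + 2 = 22 ≤ 23, output 7 + 7 + 6 + 15 = 35.
Best is shear, borer, saw, and welder with total output 35.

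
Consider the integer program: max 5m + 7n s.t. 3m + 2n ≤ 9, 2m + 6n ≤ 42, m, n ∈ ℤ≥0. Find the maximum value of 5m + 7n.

The continuous relaxation peaks at (0, 4.5) with value 31.50; rounding to a feasible lattice point costs some objective.
(m,n)=(0,4): 3·0+2·4=8≤9, 2·0+6·4=24≤42, objective 28.
(m,n)=(1,3): 3·1+2·3=9≤9, 2·1+6·3=20≤42, objective 26.
(m,n)=(0,3): 3·0+2·3=6≤9, 2·0+6·3=18≤42, objective 21.
The best lattice point is (0,4), giving 28.

28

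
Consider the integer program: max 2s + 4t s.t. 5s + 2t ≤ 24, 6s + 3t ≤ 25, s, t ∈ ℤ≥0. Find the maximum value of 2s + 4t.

32

The continuous relaxation peaks at (0, 8.33) with value 33.33; rounding to a feasible lattice point costs some objective.
(s,t)=(0,8): 5·0+2·8=16≤24, 6·0+3·8=24≤25, objective 32.
(s,t)=(0,7): 5·0+2·7=14≤24, 6·0+3·7=21≤25, objective 28.
Maximum is 32 at (s,t)=(0,8).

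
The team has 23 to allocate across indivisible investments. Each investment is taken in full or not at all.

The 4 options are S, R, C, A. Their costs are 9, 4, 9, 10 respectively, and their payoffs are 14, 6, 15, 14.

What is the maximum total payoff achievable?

35

Allowing fractional choices, the relaxed optimum would be about 36.4, but investments are indivisible.
S + R + A: cost 9 + 4 + 10 = 23 ≤ 23, payoff 14 + 6 + 14 = 34.
S + R + C: cost 9 + 4 + 9 = 22 ≤ 23, payoff 14 + 6 + 15 = 35.
R + C + A: cost 4 + 9 + 10 = 23 ≤ 23, payoff 6 + 15 + 14 = 35.
The maximum payoff is 35; one optimal choice is S, R, and C.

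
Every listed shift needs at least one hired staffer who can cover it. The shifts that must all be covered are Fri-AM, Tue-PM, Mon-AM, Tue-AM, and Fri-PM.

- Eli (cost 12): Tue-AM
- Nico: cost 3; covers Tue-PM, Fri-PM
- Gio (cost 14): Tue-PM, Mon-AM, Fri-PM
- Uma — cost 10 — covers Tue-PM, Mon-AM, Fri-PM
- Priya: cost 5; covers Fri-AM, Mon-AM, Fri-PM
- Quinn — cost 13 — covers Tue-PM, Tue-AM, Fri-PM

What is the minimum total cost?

Choose Priya and Quinn: together they cover Fri-AM, Tue-PM, Mon-AM, Tue-AM, Fri-PM — every shift.
Total cost: 5 + 13 = 18.

18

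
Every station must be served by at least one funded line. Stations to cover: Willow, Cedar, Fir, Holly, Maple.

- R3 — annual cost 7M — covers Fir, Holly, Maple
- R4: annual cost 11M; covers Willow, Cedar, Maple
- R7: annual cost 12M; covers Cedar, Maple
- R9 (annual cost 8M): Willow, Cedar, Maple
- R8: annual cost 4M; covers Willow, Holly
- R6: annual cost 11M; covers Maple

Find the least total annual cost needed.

This is an integer covering problem.
The greedy cost-per-new-station heuristic would pick R8, R3, and R9 for 19, but a cheaper cover exists.
Choose R3 and R9: together they cover Willow, Cedar, Fir, Holly, Maple — every station.
Total annual cost: 7 + 8 = 15.
No cover costs less than 15.

15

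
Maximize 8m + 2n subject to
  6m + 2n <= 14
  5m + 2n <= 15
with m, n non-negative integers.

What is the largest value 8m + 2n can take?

Relaxing integrality, the LP optimum is 18.67 at (m,n) = (2.33, 0), which is not an integer point.
(m,n)=(2,1): 6·2+2·1=14≤14, 5·2+2·1=12≤15, objective 18.
(m,n)=(2,0): 6·2+2·0=12≤14, 5·2+2·0=10≤15, objective 16.
(m,n)=(1,2): 6·1+2·2=10≤14, 5·1+2·2=9≤15, objective 12.
The best lattice point is (2,1), giving 18.

18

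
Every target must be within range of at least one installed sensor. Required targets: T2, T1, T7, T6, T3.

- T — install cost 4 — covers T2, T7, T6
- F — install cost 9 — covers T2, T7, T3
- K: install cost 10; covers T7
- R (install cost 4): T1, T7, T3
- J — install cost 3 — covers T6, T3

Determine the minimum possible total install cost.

8

This is a weighted set-cover instance.
Choose T and R: together they cover T2, T1, T7, T6, T3 — every target.
Total install cost: 4 + 4 = 8.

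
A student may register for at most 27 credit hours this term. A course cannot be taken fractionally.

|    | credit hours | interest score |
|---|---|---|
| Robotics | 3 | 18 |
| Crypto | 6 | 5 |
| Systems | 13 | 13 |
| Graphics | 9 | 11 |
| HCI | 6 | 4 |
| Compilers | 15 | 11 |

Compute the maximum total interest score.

42

Allowing fractional choices, the relaxed optimum would be about 43.7, but courses are indivisible.
Robotics + Crypto + Graphics + HCI: credit hours 3 + 6 + 9 + 6 = 24 ≤ 27, interest score 18 + 5 + 11 + 4 = 38.
Robotics + Graphics + Compilers: credit hours 3 + 9 + 15 = 27 ≤ 27, interest score 18 + 11 + 11 = 40.
Robotics + Systems + Graphics: credit hours 3 + 13 + 9 = 25 ≤ 27, interest score 18 + 13 + 11 = 42.
Best is Robotics, Systems, and Graphics with total interest score 42.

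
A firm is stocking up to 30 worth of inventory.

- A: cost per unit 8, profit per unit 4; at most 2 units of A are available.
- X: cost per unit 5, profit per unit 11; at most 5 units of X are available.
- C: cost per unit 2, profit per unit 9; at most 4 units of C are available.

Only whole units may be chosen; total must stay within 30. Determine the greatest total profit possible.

80

C has the best ratio (9/2); taking only C gives at most 4×9 = 36 (stopped by the supply cap of 4).
Mixing does better — 4×X and 4×C: cost 28 ≤ 30, profit 4·11 + 4·9 = 80.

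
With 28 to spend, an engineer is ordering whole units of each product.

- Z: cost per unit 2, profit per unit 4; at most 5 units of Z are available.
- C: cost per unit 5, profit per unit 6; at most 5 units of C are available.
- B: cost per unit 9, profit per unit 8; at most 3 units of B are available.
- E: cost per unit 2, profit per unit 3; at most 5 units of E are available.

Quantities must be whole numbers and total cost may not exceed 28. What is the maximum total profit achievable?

44

4×Z, 2×C, and 5×E: cost 28 ≤ 28, profit 4·4 + 2·6 + 5·3 = 43.
5×Z, 2×C, and 4×E: cost 28 ≤ 28, profit 5·4 + 2·6 + 4·3 = 44.
Best is 44.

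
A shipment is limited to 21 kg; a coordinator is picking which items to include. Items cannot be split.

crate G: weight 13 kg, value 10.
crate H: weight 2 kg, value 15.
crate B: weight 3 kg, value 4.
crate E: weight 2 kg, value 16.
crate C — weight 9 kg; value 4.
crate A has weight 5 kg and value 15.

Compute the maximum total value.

54

Allowing fractional choices, the relaxed optimum would be about 56.9, but items are indivisible.
crate H + crate E + crate C + crate A: weight 2 + 2 + 9 + 5 = 18 ≤ 21, value 15 + 16 + 4 + 15 = 50.
crate H + crate B + crate E + crate A: weight 2 + 3 + 2 + 5 = 12 ≤ 21, value 15 + 4 + 16 + 15 = 50.
crate H + crate B + crate E + crate C + crate A: weight 2 + 3 + 2 + 9 + 5 = 21 ≤ 21, value 15 + 4 + 16 + 4 + 15 = 54.
Best is crate H, crate B, crate E, crate C, and crate A with total value 54.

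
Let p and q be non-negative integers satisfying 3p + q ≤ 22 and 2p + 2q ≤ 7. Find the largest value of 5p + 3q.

(p,q)=(3,0) is feasible, giving 15.
(p,q)=(2,1) is feasible, giving 13.
(p,q)=(2,0) is feasible, giving 10.
No feasible integer point exceeds 15.

15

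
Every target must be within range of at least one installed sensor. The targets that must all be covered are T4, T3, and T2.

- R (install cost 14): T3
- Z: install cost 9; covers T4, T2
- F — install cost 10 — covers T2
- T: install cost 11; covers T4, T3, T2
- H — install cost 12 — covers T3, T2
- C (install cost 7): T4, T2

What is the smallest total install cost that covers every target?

The greedy cost-per-new-target heuristic would pick C and T for 18, but a cheaper cover exists.
T alone covers T4, T3, T2 — every target.
Total install cost: 11.
No cover costs less than 11.

11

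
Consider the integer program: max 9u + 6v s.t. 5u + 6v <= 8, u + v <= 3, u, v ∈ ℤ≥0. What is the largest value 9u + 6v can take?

(u,v)=(1,0): 5·1+6·0=5≤8, 1·1+1·0=1≤3, objective 9.
(u,v)=(0,1): 5·0+6·1=6≤8, 1·0+1·1=1≤3, objective 6.
(u,v)=(0,0): 5·0+6·0=0≤8, 1·0+1·0=0≤3, objective 0.
No feasible integer point exceeds 9.

9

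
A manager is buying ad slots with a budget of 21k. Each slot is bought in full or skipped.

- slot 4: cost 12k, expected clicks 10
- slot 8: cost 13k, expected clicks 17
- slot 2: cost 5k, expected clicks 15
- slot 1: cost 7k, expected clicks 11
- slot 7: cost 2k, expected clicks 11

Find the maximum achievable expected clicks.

43

This is a 0-1 knapsack instance.
Take slot 8, slot 2, and slot 7: cost 13 + 5 + 2 = 20 ≤ 21, expected clicks 17 + 15 + 11 = 43.
No other feasible combination does better.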